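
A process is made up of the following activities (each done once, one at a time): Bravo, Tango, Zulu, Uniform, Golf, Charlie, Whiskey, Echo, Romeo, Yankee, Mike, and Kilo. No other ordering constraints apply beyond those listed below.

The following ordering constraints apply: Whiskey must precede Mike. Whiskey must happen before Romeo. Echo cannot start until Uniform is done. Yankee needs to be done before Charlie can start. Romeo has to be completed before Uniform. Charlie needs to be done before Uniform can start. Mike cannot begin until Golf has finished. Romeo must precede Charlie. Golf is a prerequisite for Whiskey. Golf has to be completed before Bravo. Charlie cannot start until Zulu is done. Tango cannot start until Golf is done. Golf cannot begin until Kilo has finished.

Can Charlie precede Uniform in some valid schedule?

Yes

Charlie is actually forced before Uniform by the constraints, so certainly some valid ordering has Charlie first.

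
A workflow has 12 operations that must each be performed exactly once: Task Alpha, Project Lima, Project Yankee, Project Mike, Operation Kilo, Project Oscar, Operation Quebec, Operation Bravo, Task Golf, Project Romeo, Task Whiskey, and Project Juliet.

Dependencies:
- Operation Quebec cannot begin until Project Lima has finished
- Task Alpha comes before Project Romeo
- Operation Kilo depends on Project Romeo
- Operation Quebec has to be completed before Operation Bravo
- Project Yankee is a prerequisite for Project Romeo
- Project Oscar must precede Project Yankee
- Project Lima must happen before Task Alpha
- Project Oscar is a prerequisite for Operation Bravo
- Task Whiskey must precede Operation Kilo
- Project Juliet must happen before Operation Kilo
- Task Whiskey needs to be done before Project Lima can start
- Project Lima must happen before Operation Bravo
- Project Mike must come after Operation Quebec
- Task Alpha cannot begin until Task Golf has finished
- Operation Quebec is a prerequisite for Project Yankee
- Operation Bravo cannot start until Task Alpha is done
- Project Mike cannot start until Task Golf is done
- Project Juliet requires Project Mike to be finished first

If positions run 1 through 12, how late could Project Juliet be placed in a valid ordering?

The only operation forced after Project Juliet (directly or by a chain) is Operation Kilo.
With 1 mandatory successor out of 12 operations total, the latest slot for Project Juliet is 12−1 = 11, and it's reachable by doing all non-successors before Project Juliet.

11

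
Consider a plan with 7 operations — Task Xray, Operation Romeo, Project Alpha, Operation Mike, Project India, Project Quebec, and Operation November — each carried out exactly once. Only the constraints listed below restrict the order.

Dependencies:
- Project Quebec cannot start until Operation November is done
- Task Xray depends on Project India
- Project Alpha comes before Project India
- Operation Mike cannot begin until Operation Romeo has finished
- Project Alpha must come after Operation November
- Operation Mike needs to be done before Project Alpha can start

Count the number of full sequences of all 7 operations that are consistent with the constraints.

15

2 operations have no prerequisites (Operation Romeo, Operation November), so any of them could come first.
Counting all ways to extend the partial order to a total order gives 15.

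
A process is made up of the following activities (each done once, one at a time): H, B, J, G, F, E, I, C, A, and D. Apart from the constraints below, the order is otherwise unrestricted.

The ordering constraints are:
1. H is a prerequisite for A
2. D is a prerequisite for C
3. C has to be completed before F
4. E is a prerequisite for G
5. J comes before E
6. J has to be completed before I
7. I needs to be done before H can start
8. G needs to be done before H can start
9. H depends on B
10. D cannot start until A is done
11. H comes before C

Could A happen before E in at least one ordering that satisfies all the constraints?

Following E → G → H → A, E must precede A in every valid ordering.
Hence A can never be scheduled before E.

No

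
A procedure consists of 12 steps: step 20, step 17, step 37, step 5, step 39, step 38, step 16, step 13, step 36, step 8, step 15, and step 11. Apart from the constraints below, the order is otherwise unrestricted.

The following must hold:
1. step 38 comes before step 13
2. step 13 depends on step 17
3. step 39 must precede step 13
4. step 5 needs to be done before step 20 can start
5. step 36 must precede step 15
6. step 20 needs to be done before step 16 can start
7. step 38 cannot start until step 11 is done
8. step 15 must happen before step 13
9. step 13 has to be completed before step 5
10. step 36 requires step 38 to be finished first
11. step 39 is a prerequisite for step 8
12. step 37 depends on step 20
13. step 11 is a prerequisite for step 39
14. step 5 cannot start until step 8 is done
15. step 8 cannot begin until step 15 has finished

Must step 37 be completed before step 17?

In fact the dependencies run the other way: step 17 → step 13 → step 5 → step 20 → step 37.
So step 37 never precedes step 17.

No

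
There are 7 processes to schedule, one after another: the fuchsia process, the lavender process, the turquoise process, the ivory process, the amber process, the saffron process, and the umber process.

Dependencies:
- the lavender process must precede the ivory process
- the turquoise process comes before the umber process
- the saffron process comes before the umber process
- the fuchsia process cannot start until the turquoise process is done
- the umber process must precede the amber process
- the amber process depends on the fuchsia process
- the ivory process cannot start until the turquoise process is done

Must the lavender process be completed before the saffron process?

No

The lavender process and the saffron process are not related by any chain of constraints.
So the lavender process can come before the saffron process or after — it is not forced.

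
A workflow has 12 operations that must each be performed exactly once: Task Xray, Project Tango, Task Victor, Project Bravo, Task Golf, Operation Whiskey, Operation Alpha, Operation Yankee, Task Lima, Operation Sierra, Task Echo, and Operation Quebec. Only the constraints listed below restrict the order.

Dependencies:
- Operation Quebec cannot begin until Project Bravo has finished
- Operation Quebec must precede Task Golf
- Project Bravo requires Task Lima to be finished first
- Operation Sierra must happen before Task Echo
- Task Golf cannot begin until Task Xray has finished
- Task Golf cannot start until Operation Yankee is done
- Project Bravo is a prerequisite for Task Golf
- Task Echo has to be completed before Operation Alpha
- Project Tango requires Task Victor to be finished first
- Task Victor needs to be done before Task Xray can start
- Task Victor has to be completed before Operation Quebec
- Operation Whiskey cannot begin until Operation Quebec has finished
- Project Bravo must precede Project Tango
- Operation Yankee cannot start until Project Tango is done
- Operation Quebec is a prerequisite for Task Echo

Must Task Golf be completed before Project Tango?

No

There is a chain Project Tango → Operation Yankee → Task Golf, which puts Project Tango before Task Golf.
So Task Golf does not have to come before Project Tango — it cannot.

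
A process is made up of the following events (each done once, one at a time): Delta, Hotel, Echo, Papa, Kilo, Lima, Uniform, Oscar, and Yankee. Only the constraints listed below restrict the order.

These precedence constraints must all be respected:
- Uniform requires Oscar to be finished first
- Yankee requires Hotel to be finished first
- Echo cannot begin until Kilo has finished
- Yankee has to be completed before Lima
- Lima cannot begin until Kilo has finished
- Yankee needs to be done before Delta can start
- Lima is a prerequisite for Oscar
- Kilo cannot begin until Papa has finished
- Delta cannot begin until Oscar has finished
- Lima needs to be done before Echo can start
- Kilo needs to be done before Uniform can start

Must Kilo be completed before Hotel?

Nothing in the constraints links Kilo and Hotel; they are unordered relative to each other.
So Kilo can come before Hotel or after — it is not forced.

No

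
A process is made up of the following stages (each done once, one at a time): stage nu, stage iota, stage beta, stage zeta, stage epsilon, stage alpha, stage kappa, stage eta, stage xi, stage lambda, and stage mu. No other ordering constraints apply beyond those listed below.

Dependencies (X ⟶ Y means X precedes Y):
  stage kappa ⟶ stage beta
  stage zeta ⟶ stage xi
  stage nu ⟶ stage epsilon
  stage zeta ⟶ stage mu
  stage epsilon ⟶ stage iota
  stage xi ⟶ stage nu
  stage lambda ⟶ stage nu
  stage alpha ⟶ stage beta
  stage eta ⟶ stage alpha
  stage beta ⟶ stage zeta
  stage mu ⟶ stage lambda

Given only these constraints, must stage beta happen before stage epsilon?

Yes

Following the dependencies: stage beta → stage zeta → stage xi → stage nu → stage epsilon.
That forces stage beta before stage epsilon in every valid schedule.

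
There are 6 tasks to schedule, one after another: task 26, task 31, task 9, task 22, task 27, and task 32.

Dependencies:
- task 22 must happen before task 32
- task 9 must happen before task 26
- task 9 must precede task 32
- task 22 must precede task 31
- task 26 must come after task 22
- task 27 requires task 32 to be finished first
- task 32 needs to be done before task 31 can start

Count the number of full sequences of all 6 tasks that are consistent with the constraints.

16

2 tasks have no prerequisites (task 9, task 22), so any of them could come first.
Enumerating by repeatedly choosing an available task (one whose prerequisites are all placed) gives 16 distinct complete orderings.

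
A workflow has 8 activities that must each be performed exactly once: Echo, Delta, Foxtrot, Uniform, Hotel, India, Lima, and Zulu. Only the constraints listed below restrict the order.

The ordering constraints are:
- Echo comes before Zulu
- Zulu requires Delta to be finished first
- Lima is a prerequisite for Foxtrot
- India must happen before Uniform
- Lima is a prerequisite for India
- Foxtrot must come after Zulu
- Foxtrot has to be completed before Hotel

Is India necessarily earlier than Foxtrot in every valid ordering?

No chain of constraints connects India to Foxtrot in either direction.
So India can come before Foxtrot or after — it is not forced.

No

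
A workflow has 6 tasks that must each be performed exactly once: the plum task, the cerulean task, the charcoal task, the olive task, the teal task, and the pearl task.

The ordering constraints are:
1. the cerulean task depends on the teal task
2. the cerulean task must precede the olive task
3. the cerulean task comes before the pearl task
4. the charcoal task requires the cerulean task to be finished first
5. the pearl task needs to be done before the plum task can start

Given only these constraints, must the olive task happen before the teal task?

No

The constraints actually force the teal task before the olive task (via the teal task → the cerulean task → the olive task), not the other way around.
So the olive task never precedes the teal task.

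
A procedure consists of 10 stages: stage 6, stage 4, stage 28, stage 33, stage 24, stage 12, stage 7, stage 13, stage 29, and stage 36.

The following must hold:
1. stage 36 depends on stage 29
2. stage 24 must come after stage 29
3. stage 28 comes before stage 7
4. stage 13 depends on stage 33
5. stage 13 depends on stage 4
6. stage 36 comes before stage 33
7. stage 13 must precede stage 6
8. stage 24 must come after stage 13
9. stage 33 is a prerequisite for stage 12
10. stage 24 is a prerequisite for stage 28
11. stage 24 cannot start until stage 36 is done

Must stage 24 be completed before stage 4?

No

The constraints actually force stage 4 before stage 24 (via stage 4 → stage 13 → stage 24), not the other way around.
So stage 24 does not have to come before stage 4 — it cannot.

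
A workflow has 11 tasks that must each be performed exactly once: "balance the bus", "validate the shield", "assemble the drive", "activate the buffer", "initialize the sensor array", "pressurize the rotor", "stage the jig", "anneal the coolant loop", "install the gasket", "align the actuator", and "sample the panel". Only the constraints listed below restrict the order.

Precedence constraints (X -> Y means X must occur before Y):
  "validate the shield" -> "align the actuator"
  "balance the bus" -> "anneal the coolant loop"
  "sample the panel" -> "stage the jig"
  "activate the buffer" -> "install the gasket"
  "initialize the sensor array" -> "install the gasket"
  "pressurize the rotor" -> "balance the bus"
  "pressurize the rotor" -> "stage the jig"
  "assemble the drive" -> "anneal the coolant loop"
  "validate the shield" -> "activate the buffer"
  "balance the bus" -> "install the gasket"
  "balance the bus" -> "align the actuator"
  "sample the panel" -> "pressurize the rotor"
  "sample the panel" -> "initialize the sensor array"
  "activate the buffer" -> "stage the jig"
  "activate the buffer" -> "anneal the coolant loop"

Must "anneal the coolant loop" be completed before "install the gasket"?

"anneal the coolant loop" and "install the gasket" are not related by any chain of constraints.
There exist valid orderings with "install the gasket" before "anneal the coolant loop", so "anneal the coolant loop" is not required to come first.

No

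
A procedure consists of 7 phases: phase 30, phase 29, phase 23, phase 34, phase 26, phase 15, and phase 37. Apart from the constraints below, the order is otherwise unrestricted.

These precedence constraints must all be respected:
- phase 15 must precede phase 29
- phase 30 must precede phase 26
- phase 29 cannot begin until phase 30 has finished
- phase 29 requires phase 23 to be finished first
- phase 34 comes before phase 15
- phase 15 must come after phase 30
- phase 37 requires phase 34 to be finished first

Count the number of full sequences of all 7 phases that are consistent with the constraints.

The phases with no prerequisites are phase 30, phase 23, phase 34; any of them can be placed first.
Systematically extending each partial ordering one phase at a time and counting, there are 162 complete orderings.

162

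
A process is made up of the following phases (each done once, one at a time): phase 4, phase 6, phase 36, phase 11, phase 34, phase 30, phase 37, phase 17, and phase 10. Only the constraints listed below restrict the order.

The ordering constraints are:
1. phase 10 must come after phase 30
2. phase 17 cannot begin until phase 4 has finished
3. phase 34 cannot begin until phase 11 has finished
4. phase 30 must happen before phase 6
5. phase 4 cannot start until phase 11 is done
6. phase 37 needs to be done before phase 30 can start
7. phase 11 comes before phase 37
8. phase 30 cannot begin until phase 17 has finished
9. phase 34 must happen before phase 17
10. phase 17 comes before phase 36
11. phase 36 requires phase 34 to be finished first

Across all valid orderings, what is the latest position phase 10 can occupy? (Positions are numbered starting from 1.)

Nothing depends on phase 10, so it can be the final phase, position 9.

9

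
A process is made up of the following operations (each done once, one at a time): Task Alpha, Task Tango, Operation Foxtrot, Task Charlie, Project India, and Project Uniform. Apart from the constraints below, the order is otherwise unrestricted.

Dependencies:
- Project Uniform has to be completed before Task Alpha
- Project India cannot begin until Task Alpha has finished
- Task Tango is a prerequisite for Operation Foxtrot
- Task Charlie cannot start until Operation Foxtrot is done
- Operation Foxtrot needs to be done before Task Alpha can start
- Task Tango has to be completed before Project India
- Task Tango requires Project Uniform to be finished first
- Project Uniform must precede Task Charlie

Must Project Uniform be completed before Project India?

Yes

Tracing the constraints gives a chain: Project Uniform → Task Alpha → Project India.
So Project Uniform must precede Project India in any valid ordering.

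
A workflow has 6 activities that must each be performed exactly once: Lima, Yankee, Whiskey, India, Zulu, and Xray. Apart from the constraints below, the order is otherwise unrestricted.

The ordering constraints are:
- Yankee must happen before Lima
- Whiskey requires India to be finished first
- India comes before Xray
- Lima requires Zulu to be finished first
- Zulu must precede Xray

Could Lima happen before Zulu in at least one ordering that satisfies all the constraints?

No

The constraints give a chain Zulu → Lima, which forces Zulu before Lima.
So no valid ordering can have Lima before Zulu.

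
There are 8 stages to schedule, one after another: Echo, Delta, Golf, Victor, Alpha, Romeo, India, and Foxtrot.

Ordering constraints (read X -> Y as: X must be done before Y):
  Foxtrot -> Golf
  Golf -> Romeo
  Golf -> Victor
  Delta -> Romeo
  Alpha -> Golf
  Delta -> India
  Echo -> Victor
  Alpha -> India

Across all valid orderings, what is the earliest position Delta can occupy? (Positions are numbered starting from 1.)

No constraint forces any other stage before Delta, so it can be placed first.

1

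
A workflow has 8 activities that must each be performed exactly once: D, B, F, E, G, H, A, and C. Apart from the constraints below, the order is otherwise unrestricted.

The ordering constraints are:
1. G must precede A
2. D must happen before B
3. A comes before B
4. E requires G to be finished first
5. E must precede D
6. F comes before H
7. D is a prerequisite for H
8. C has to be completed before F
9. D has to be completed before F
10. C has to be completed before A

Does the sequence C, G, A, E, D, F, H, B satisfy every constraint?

Yes

Going through the constraints one by one, each required predecessor appears earlier in the sequence than its dependent — e.g. A (position 3) is before B (position 8), as required.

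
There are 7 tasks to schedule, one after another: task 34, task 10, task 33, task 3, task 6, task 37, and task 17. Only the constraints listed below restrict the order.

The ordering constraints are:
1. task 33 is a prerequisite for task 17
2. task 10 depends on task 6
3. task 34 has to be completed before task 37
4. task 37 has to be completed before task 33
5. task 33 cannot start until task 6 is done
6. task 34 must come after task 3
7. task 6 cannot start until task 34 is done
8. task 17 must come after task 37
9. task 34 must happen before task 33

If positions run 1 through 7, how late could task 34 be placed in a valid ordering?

Every task that must follow task 34 has to come after it. Tracing all chains starting from task 34, those tasks are: task 10, task 33, task 6, task 37, task 17 — 5 in total.
So at least 5 tasks follow task 34, putting task 34 no later than position 2. That position is achievable by scheduling everything else first.

2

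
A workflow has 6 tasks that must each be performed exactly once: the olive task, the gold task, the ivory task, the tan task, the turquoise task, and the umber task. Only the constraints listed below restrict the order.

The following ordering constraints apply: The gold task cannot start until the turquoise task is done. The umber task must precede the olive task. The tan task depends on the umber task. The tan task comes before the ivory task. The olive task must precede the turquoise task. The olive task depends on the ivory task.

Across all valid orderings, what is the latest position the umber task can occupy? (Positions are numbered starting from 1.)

Following every chain forward from the umber task, the tasks that must come later are the olive task, the gold task, the ivory task, the tan task, the turquoise task — 5 of them.
So at least 5 tasks follow the umber task, putting the umber task no later than position 1. That position is achievable by scheduling everything else first.

1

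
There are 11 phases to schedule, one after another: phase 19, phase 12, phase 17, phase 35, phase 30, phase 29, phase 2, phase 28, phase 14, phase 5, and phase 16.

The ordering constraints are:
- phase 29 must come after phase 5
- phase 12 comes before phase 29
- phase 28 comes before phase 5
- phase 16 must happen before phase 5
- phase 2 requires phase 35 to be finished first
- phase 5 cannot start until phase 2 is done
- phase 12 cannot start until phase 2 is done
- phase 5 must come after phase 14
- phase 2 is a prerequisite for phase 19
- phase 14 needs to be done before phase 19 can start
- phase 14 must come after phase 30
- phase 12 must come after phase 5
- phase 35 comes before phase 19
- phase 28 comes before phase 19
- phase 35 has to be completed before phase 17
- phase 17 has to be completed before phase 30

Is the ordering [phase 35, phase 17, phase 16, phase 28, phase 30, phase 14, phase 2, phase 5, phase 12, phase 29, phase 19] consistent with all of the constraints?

Yes

Going through the constraints one by one, each required predecessor appears earlier in the sequence than its dependent — e.g. phase 35 (position 1) is before phase 19 (position 11), as required.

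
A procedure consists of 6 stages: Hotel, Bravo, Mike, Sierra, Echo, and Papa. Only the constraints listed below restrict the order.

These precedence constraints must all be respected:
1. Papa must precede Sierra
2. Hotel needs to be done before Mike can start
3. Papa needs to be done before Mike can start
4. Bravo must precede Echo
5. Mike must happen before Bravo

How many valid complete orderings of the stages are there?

9

The stages with no prerequisites are Hotel, Papa; any of them can be placed first.
Systematically extending each partial ordering one stage at a time and counting, there are 9 complete orderings.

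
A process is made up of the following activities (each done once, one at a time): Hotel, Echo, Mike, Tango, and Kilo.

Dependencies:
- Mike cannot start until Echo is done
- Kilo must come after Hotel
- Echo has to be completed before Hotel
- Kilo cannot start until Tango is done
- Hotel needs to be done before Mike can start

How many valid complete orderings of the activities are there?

2 activities have no prerequisites (Echo, Tango), so any of them could come first.
Counting all ways to extend the partial order to a total order gives 7.

7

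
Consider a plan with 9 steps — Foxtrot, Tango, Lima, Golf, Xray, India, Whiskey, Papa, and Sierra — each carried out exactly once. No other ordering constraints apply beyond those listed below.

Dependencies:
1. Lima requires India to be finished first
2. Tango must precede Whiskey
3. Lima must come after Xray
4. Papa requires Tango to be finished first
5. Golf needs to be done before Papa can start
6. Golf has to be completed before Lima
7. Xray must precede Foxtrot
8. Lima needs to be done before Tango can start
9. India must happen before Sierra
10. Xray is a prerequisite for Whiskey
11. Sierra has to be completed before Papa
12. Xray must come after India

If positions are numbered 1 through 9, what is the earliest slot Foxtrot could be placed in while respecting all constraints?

3

The steps that are forced before Foxtrot, directly or transitively, are Xray, India. That's 2 steps.
With 2 mandatory predecessors, the earliest Foxtrot can sit is position 2+1 = 3, and placing just those 2 first achieves it.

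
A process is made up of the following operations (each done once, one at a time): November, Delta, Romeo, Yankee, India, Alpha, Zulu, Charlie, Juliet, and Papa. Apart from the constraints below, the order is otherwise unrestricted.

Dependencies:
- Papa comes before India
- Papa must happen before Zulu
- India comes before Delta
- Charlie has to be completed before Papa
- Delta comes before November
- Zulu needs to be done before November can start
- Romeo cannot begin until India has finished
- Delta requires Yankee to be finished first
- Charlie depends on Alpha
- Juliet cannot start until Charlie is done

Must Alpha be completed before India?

There is a constraint chain Alpha → Charlie → Papa → India.
That forces Alpha before India in every valid schedule.

Yes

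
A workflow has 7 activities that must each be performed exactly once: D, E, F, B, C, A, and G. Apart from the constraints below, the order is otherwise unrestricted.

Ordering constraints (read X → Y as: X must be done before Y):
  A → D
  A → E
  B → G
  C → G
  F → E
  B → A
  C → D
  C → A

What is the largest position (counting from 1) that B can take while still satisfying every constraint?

Every activity that must follow B has to come after it. Tracing all chains starting from B, those activities are: D, E, A, G — 4 in total.
So at least 4 activities follow B, putting B no later than position 3. That position is achievable by scheduling everything else first.

3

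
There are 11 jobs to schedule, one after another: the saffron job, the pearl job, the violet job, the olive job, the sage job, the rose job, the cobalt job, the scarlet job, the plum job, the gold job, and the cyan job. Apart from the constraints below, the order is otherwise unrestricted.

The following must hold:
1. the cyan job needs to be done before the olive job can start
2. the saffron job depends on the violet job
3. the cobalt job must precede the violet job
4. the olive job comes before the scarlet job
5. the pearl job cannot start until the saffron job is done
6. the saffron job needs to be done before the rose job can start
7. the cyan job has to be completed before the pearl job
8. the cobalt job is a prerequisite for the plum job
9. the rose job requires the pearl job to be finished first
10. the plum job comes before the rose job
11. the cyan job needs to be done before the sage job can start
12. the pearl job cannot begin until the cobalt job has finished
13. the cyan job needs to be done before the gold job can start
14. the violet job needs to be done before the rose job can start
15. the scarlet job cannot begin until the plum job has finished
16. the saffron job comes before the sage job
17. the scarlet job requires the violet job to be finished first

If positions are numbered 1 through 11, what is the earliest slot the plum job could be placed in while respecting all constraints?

Working backwards through the constraints from the plum job, its only required predecessor is the cobalt job.
So at minimum 1 job comes before the plum job, putting the plum job no earlier than position 2. That position is achievable by scheduling exactly that predecessor first.

2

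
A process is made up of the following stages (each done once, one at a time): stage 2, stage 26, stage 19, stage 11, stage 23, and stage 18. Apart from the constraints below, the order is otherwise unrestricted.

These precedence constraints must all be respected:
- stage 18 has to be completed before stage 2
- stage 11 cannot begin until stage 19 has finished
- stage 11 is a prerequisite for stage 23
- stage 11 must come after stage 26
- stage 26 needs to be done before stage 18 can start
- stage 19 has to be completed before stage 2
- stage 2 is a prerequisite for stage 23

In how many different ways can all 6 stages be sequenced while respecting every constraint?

The stages with no prerequisites are stage 26, stage 19; any of them can be placed first.
Counting all ways to extend the partial order to a total order gives 8.

8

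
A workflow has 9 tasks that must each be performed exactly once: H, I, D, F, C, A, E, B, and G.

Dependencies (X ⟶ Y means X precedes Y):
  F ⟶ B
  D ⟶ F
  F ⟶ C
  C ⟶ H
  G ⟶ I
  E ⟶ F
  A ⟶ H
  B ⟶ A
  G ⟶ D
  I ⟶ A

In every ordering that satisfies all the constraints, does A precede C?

No

No chain of constraints connects A to C in either direction.
So A can come before C or after — it is not forced.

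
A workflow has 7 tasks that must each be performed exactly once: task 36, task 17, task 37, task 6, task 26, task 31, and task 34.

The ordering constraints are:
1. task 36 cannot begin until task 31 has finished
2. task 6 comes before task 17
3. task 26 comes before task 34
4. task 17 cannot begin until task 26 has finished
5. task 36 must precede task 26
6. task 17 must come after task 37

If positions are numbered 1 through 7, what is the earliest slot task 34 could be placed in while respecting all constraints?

4

Every task that must precede task 34 has to come before it. Tracing all chains that end at task 34, those tasks are: task 36, task 26, task 31 — 3 in total.
So at minimum 3 tasks come before task 34, putting task 34 no earlier than position 4. That position is achievable by scheduling exactly those predecessors first.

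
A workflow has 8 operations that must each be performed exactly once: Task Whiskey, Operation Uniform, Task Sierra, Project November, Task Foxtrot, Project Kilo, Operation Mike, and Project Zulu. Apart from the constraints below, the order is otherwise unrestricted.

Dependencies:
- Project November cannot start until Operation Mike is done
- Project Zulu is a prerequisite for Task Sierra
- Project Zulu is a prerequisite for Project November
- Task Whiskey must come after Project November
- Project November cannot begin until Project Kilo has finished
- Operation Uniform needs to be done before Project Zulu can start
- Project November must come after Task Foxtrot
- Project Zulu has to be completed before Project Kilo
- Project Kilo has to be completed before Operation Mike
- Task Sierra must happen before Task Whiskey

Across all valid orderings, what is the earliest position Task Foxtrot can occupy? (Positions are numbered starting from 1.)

Task Foxtrot has no prerequisites at all, so it can go in position 1.

1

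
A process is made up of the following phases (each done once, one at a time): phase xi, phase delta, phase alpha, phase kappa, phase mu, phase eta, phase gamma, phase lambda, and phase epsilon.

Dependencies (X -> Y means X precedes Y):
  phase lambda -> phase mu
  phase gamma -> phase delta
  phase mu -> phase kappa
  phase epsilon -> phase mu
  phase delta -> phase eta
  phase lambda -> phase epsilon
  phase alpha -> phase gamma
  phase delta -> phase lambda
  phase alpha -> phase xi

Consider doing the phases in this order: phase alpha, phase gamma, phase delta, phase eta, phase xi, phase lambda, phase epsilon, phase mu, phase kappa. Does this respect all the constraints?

Checking each listed constraint against this order: for instance, phase alpha is in position 1 and phase xi in position 5, so that constraint holds — and the remaining constraints check out the same way.

Yes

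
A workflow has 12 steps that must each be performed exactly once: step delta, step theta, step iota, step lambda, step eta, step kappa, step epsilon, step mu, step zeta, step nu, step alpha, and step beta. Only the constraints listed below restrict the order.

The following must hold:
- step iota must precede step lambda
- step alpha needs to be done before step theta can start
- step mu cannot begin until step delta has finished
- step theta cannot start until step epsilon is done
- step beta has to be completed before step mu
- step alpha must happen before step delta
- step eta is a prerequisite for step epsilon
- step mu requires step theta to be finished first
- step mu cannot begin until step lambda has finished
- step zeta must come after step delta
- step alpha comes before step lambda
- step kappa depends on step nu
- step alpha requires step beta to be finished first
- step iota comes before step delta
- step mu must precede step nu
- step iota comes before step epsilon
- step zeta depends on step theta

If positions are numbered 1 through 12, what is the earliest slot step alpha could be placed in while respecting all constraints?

The only step forced before step alpha (directly or transitively) is step beta.
So at minimum 1 step comes before step alpha, putting step alpha no earlier than position 2. That position is achievable by scheduling exactly that predecessor first.

2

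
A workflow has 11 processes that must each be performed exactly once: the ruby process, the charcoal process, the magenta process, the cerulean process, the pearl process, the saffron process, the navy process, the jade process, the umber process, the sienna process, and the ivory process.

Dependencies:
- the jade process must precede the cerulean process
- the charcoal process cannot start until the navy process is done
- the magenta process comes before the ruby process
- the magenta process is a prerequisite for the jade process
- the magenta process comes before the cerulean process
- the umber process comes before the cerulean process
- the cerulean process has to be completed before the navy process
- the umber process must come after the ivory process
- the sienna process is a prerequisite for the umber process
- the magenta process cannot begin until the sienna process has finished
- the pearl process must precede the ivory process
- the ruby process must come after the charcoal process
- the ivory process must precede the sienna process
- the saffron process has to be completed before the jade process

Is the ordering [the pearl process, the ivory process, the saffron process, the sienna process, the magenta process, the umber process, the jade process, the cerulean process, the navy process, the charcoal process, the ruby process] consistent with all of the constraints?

Yes

Every stated constraint is respected: the magenta process sits at position 5, ahead of the ruby process at position 11, and each of the other listed pairs likewise has the predecessor earlier in the sequence.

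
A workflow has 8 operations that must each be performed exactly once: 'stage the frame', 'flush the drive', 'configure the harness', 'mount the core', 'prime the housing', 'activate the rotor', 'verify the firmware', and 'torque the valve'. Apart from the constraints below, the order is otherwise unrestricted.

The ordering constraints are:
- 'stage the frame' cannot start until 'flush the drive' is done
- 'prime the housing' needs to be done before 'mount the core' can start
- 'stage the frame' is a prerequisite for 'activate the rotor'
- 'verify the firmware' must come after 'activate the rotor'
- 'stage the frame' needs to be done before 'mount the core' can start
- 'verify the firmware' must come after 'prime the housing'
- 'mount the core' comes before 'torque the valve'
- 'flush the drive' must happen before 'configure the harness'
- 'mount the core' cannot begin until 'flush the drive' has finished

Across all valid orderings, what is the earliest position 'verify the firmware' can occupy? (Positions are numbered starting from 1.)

5

The operations that are forced before 'verify the firmware', directly or transitively, are 'stage the frame', 'flush the drive', 'prime the housing', 'activate the rotor'. That's 4 operations.
With 4 mandatory predecessors, the earliest 'verify the firmware' can sit is position 4+1 = 5, and placing just those 4 first achieves it.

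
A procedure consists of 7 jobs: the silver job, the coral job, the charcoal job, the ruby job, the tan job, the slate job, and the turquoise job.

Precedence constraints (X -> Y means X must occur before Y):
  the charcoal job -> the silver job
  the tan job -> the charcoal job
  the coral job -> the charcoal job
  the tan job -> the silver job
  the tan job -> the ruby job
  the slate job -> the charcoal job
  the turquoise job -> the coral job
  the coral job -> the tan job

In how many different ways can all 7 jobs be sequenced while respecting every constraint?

13

The jobs with no prerequisites are the slate job, the turquoise job; any of them can be placed first.
Systematically extending each partial ordering one job at a time and counting, there are 13 complete orderings.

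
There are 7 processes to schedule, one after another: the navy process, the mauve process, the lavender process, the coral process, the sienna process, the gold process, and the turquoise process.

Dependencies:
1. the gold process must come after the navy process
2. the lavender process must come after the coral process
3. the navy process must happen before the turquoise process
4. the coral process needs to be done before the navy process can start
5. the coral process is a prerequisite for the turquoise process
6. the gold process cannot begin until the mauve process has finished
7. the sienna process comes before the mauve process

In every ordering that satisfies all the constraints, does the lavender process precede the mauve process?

No chain of constraints connects the lavender process to the mauve process in either direction.
There exist valid orderings with the mauve process before the lavender process, so the lavender process is not required to come first.

No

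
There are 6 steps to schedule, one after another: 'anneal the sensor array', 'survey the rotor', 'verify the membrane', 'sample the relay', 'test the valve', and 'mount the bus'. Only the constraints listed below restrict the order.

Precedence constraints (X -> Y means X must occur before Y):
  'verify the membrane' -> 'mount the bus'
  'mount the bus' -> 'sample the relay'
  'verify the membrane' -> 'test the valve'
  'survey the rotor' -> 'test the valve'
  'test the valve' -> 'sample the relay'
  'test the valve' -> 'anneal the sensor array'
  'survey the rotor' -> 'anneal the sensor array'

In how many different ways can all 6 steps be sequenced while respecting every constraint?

The steps with no prerequisites are 'survey the rotor', 'verify the membrane'; any of them can be placed first.
Enumerating by repeatedly choosing an available step (one whose prerequisites are all placed) gives 12 distinct complete orderings.

12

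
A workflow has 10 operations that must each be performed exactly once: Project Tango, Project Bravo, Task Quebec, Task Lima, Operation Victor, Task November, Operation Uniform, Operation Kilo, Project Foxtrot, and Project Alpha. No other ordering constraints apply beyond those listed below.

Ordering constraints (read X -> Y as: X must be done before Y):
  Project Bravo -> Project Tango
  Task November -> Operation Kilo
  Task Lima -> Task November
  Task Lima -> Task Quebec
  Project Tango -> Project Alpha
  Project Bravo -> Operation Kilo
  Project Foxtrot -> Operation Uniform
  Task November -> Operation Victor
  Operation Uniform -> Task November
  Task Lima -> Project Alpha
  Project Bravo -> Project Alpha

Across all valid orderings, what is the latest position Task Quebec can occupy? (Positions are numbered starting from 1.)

Nothing depends on Task Quebec, so it can be the final operation, position 10.

10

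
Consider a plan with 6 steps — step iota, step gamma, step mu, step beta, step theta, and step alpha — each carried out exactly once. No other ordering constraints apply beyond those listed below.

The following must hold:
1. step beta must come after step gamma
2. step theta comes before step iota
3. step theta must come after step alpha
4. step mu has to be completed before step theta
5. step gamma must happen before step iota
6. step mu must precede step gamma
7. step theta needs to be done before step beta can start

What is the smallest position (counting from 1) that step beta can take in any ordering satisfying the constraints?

5

The steps that are forced before step beta, directly or transitively, are step gamma, step mu, step theta, step alpha. That's 4 steps.
With 4 mandatory predecessors, the earliest step beta can sit is position 4+1 = 5, and placing just those 4 first achieves it.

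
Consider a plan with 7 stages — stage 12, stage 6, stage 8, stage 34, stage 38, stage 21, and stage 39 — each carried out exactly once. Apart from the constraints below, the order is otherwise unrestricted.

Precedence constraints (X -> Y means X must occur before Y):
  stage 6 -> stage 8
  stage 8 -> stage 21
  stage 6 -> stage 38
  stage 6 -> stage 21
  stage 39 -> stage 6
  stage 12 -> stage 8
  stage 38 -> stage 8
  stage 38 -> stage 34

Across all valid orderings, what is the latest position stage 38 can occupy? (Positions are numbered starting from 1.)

The stages that are forced after stage 38, directly or by a chain of constraints, are stage 8, stage 34, stage 21. That's 3 stages.
So at least 3 stages follow stage 38, putting stage 38 no later than position 4. That position is achievable by scheduling everything else first.

4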